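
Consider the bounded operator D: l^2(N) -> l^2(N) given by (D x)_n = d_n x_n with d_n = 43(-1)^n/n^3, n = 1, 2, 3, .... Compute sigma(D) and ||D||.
sigma(D) = {43(-1)^n/n^3 : n ≥ 1} ∪ {0}; ||D|| = 43

A bounded diagonal operator on l^2 with diagonal entries d_n has spectrum equal to the closure of {d_n : n ≥ 1}: every d_n is an eigenvalue (with eigenvector e_n), so {d_n} ⊂ sigma(D); the spectrum is closed, so its closure is too; and for lambda not in the closure, (D - lambda I) has bounded inverse (the diagonal entries 1/(d_n - lambda) are bounded). For our sequence d_n = 43(-1)^n/n^3, n = 1, 2, 3, ...:
  - {d_n} = {43(-1)^n/n^3 : n ≥ 1}; the only limit point is 0
  - closure = {43(-1)^n/n^3 : n ≥ 1} ∪ {0}
For the norm: a diagonal operator has ||D|| = sup_n |d_n|. Here |d_n| = 43/n^3 is decreasing, so sup_n |d_n| = |d_1| = 43. So ||D|| = 43.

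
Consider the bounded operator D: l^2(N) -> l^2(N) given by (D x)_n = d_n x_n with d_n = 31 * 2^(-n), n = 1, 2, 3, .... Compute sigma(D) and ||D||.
sigma(D) = {31 * 2^(-n) : n ≥ 1} ∪ {0}; ||D|| = 31/2

A bounded diagonal operator on l^2 with diagonal entries d_n has spectrum equal to the closure of {d_n : n ≥ 1}: every d_n is an eigenvalue (with eigenvector e_n), so {d_n} ⊂ sigma(D); the spectrum is closed, so its closure is too; and for lambda not in the closure, (D - lambda I) has bounded inverse (the diagonal entries 1/(d_n - lambda) are bounded). For our sequence d_n = 31 * 2^(-n), n = 1, 2, 3, ...:
  - {d_n} = {31 * 2^(-n) : n ≥ 1}; the only limit point is 0
  - closure = {31 * 2^(-n) : n ≥ 1} ∪ {0}
For the norm: a diagonal operator has ||D|| = sup_n |d_n|. Here d_n = 31 * 2^(-n) is positive and decreasing, so sup_n |d_n| = d_1 = 31/2. So ||D|| = 31/2.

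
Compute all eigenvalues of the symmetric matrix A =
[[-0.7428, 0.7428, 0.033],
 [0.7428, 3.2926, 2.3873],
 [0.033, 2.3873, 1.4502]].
sigma(A) ≈ {-1, 0, 5}

A is real symmetric, so its spectrum consists of real eigenvalues. Expanding the characteristic polynomial of the displayed matrix gives
  det(λ I - A) = p(λ) = λ^3 + (-4)λ^2 + (-5)λ + (0).
Solving p(λ) = 0 yields eigenvalues ≈ -1, 0, 5. (A is shown rounded to 4 decimals, so these recover the underlying integer eigenvalues to within that precision.)
Verification: the trace of A = 4 equals the sum of eigenvalues 4, and det(A) ≈ -0.0001 matches the eigenvalue product 0.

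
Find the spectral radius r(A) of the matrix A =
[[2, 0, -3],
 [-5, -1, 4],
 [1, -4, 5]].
r(A) ≈ 5.6127

The eigenvalues of A are the roots of its characteristic polynomial. With M = A (coefficients from the trace, the sum of principal 2x2 minors, and det A):
  p(λ) = det(λ I - M) = λ^3 - 6λ^2 + 22λ + 41.
No integer candidate from the rational root theorem (±divisors of 41) is a root, so the roots are irrational. The cubic discriminant is Δ = -132547 < 0, so there is one real root and a complex-conjugate pair. p(-2) = -35 and p(-1) = 12 have opposite signs, so a root lies in (-2, -1); Newton's method refines it to λ ≈ -1.3015. Dividing out (λ - (-1.3015)) leaves approximately λ^2 - 7.3015λ + 31.5027. For λ^2 - 7.3015λ + 31.5027 the discriminant is -72.6992. It is negative, so the remaining roots are the complex-conjugate pair λ ≈ 3.6507 ± 4.2632i. Their product equals the constant term, so |λ|^2 ≈ 31.5027 and |λ| ≈ 5.6127.
Thus the eigenvalues (to 4 decimals) are -1.3015 (modulus 1.3015); 3.6507 ± 4.2632i (modulus 5.6127). The spectral radius is the largest modulus: r(A) ≈ 5.6127. (Cross-check: r(A) ≤ ||A||_2 ≈ 8.4618; equality holds whenever A is normal, though it can also hold for some non-normal A.)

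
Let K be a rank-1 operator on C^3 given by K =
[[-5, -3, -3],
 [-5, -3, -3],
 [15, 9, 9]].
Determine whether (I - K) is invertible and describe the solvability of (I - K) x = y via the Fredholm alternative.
(I - K) is singular (det(I - K) = 0, i.e. 1 ∈ sigma(K)). (I - K) x = y is solvable iff y ⊥ ker((I - K)^*) = span{(-5, -3, -3)}, i.e. iff -5y_1 - 3y_2 - 3y_3 = 0. When solvable, the solutions are x = y + c·(1, 1, -3), c arbitrary (ker(I - K) = span{(1, 1, -3)}, dimension 1).

K has rank 1, so it is an outer product K = u v^T: every row of K is a multiple of one row vector. Reading off the entries, u = (1, 1, -3) and v = (-5, -3, -3) (row i of K equals u_i·v^T). A rank-one matrix u v^T satisfies K u = u (v·u) and kills the (2)-dimensional subspace v^⊥, so its characteristic polynomial is lambda^2 (lambda - v·u) with v·u = tr K = 1. Hence the eigenvalues of I - K are 1 (multiplicity 2) and 1 - (1) = 0, so det(I - K) = 0. (Direct check: I - K =
[[6, 3, 3],
 [5, 4, 3],
 [-15, -9, -8]]
has determinant 0.) So 1 is an eigenvalue of K and (I - K) is not invertible. The finite-dimensional Fredholm alternative says: either (I - K) is invertible, or ker(I - K) ≠ {0} and then range(I - K) = ker((I - K)^*)^⊥, with dim ker(I - K) = dim ker((I - K)^*). We are in the second case, so we need both kernels. Kernel of I - K: (I - K) u = u - u (v·u) = u - u = 0, so ker(I - K) = span{u} = span{(1, 1, -3)} (it is exactly 1-dimensional because rank(I - K) = 2). Kernel of the adjoint: K is real, so (I - K)^* = I - K^T = I - v u^T, and (I - v u^T) v = v - v (u·v) = 0; hence ker((I - K)^*) = span{v} = span{(-5, -3, -3)}. Therefore (I - K) x = y is solvable iff <y, v> = 0, i.e. iff -5y_1 - 3y_2 - 3y_3 = 0. When this holds, K y = u (v·y) = 0, so (I - K) y = y and x = y is a particular solution; the full solution set is the line x = y + c·u = y + c·(1, 1, -3), c ∈ C.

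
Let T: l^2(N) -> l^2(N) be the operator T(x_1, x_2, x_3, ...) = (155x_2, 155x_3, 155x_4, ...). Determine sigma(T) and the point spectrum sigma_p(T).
sigma(T) = closed disk {z in C : |z| ≤ 155}; sigma_p(T) = open disk {z in C : |z| < 155}

Note T = 155·V where V is the unit left shift (V x)_k = x_{k+1}; so sigma(T) = 155·sigma(V) and ||T|| = 155||V||. ||T x||^2 = 24025sum_{k≥2} |x_k|^2 ≤ 24025||x||^2, with equality on {x : x_1 = 0}, so ||T|| = 155. For any lambda with |lambda| < 155, set r = lambda/155 (|r| < 1); the vector x = (1, r, r^2, ...) is in l^2 and satisfies T x = 155(r, r^2, ...) = lambda x, so lambda is an eigenvalue. On the boundary |lambda| = 155 the geometric series diverges, so no l^2 eigenvector exists, but these lambda lie in the approximate point spectrum. Hence sigma(T) is the closed disk of radius 155 and sigma_p(T) is the open disk.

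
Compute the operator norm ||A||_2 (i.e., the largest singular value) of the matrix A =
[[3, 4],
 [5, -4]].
||A||_2 = sqrt((66 + sqrt(260))/2) ≈ 6.408 (= sqrt(largest eigenvalue of A^T A))

||A||_2 = sigma_max(A) = sqrt(lambda_max(A^T A)). Form the symmetric matrix M = A^T A =
[[34, -8],
 [-8, 32]].
Its characteristic polynomial (trace, determinant of M give the coefficients) is
  p(λ) = det(λ I - M) = λ^2 - 66λ + 1024.
For λ^2 - 66λ + 1024 the discriminant is 260. It is nonnegative but not a perfect square, so the roots are real and irrational: λ = (66 ± sqrt(260))/2 ≈ 41.0623, 24.9377.
So the eigenvalues of A^T A are ≈ 24.9377, 41.0623 (all ≥ 0, as they must be for A^T A). The largest is λ_max = (66 + sqrt(260))/2 ≈ 41.0623, hence ||A||_2 = sqrt(λ_max) = sqrt((66 + sqrt(260))/2) ≈ 6.408.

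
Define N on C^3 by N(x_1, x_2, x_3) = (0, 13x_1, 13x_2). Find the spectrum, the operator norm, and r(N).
sigma(N) = {0}; ||N|| = 13; r(N) = 0. (N is nilpotent with N^3 = 0.)

On C^3, N is a strictly lower-triangular matrix with 13 on the subdiagonal and zeros elsewhere, so its characteristic polynomial is lambda^3 and every eigenvalue is 0: sigma(N) = {0}. For the operator norm, N e_i = 13e_{i+1} for i = 1, ..., 2 and N e_3 = 0, so the singular values of N are 13 (with multiplicity 2) and 0; hence ||N|| = 13. The spectral radius r(N) = max|lambda| = 0. Note ||N|| > r(N) — characteristic of non-normal nilpotent operators. Indeed N^3 = 0.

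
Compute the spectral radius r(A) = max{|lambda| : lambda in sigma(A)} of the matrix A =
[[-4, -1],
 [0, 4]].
r(A) = 4

The eigenvalues of A are the roots of its characteristic polynomial. With M = A (coefficients from the trace and determinant):
  p(λ) = det(λ I - M) = λ^2 - 16.
For λ^2 - 16 the discriminant is 64. It is a perfect square (8^2), so the roots are rational: λ = (0 ± 8)/2 = 4, -4.
Thus the eigenvalues (to 4 decimals) are 4 (modulus 4); -4 (modulus 4). The spectral radius is the largest modulus: r(A) = 4. (Cross-check: r(A) ≤ ||A||_2 ≈ 4.5311; equality holds whenever A is normal, though it can also hold for some non-normal A.)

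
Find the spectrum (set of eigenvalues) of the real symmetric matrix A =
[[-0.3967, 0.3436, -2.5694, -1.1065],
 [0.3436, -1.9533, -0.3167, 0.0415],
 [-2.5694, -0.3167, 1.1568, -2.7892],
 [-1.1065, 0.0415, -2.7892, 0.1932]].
sigma(A) ≈ {-4, -2, 1, 4}

A is real symmetric, so its spectrum consists of real eigenvalues. Expanding the characteristic polynomial of the displayed matrix gives
  det(λ I - A) = p(λ) = λ^4 + (1)λ^3 + (-18)λ^2 + (-16)λ + (32).
Solving p(λ) = 0 yields eigenvalues ≈ -4, -2, 1, 4. (A is shown rounded to 4 decimals, so these recover the underlying integer eigenvalues to within that precision.)
Verification: the trace of A = -1 equals the sum of eigenvalues -1, and det(A) ≈ 32.0006 matches the eigenvalue product 32.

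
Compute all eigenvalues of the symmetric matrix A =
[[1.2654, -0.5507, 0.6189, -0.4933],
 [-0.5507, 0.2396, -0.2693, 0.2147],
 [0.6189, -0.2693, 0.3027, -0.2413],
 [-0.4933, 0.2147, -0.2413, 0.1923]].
sigma(A) ≈ {0, 2} (0 with multiplicity 3)

A is real symmetric, so its spectrum consists of real eigenvalues. Expanding the characteristic polynomial of the displayed matrix gives
  det(λ I - A) = p(λ) = λ^4 + (-2)λ^3 + (0)λ^2 + (0)λ + (0).
Solving p(λ) = 0 yields eigenvalues ≈ 0, 0, 0, 2. (A is shown rounded to 4 decimals, so these recover the underlying integer eigenvalues to within that precision.)
Verification: the trace of A = 2 equals the sum of eigenvalues 2, and det(A) ≈ 0.0000 matches the eigenvalue product 0.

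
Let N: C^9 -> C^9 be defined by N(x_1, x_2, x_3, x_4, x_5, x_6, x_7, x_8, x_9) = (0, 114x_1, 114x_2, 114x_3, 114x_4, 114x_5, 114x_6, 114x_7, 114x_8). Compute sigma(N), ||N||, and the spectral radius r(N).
sigma(N) = {0}; ||N|| = 114; r(N) = 0. (N is nilpotent with N^9 = 0.)

On C^9, N is a strictly lower-triangular matrix with 114 on the subdiagonal and zeros elsewhere, so its characteristic polynomial is lambda^9 and every eigenvalue is 0: sigma(N) = {0}. For the operator norm, N e_i = 114e_{i+1} for i = 1, ..., 8 and N e_9 = 0, so the singular values of N are 114 (with multiplicity 8) and 0; hence ||N|| = 114. The spectral radius r(N) = max|lambda| = 0. Note ||N|| > r(N) — characteristic of non-normal nilpotent operators. Indeed N^9 = 0.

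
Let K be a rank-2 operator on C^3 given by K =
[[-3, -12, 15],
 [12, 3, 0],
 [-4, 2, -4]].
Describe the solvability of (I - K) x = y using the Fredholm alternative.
(I - K) is invertible (det(I - K) = 200 ≠ 0), so for every y in C^3 the equation (I - K) x = y has a unique solution.

K has rank 2 and factors as K = U V^T = u1 v1^T + u2 v2^T with u1 = (-3, 2, 0), v1 = (3, 3, -3), u2 = (-3, -3, 2), v2 = (-2, 1, -2) (multiplying out reproduces the displayed K). The nonzero eigenvalues of U V^T coincide with those of the 2 x 2 matrix G = V^T U = [[v1·u1, v1·u2], [v2·u1, v2·u2]] = [[-3, -24], [8, -1]], and by the Sylvester determinant identity det(I_3 - U V^T) = det(I_2 - V^T U) = det([[4, 24], [-8, 2]]) = (4)(2) - (24)(-8) = 200. (Direct check: I - K =
[[4, 12, -15],
 [-12, -2, 0],
 [4, -2, 5]]
has determinant 200.) The finite-dimensional Fredholm alternative says: either (I - K) is invertible, or ker(I - K) ≠ {0} and then range(I - K) = ker((I - K)^*)^⊥, with dim ker(I - K) = dim ker((I - K)^*). Since det(I - K) ≠ 0, 1 is not an eigenvalue of K and ker(I - K) = {0}, so we are in the first case: for every y there is a unique x = (I - K)^(-1) y. (Explicitly, by the Woodbury identity, (I - U V^T)^(-1) = I + U (I_2 - G)^(-1) V^T.)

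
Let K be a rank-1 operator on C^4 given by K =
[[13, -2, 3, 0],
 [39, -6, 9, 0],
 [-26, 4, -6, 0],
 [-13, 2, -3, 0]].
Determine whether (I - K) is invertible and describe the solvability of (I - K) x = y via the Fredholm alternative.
(I - K) is singular (det(I - K) = 0, i.e. 1 ∈ sigma(K)). (I - K) x = y is solvable iff y ⊥ ker((I - K)^*) = span{(13, -2, 3, 0)}, i.e. iff 13y_1 - 2y_2 + 3y_3 = 0. When solvable, the solutions are x = y + c·(1, 3, -2, -1), c arbitrary (ker(I - K) = span{(1, 3, -2, -1)}, dimension 1).

K has rank 1, so it is an outer product K = u v^T: every row of K is a multiple of one row vector. Reading off the entries, u = (1, 3, -2, -1) and v = (13, -2, 3, 0) (row i of K equals u_i·v^T). A rank-one matrix u v^T satisfies K u = u (v·u) and kills the (3)-dimensional subspace v^⊥, so its characteristic polynomial is lambda^3 (lambda - v·u) with v·u = tr K = 1. Hence the eigenvalues of I - K are 1 (multiplicity 3) and 1 - (1) = 0, so det(I - K) = 0. (Direct check: I - K =
[[-12, 2, -3, 0],
 [-39, 7, -9, 0],
 [26, -4, 7, 0],
 [13, -2, 3, 1]]
has determinant 0.) So 1 is an eigenvalue of K and (I - K) is not invertible. The finite-dimensional Fredholm alternative says: either (I - K) is invertible, or ker(I - K) ≠ {0} and then range(I - K) = ker((I - K)^*)^⊥, with dim ker(I - K) = dim ker((I - K)^*). We are in the second case, so we need both kernels. Kernel of I - K: (I - K) u = u - u (v·u) = u - u = 0, so ker(I - K) = span{u} = span{(1, 3, -2, -1)} (it is exactly 1-dimensional because rank(I - K) = 3). Kernel of the adjoint: K is real, so (I - K)^* = I - K^T = I - v u^T, and (I - v u^T) v = v - v (u·v) = 0; hence ker((I - K)^*) = span{v} = span{(13, -2, 3, 0)}. Therefore (I - K) x = y is solvable iff <y, v> = 0, i.e. iff 13y_1 - 2y_2 + 3y_3 = 0. When this holds, K y = u (v·y) = 0, so (I - K) y = y and x = y is a particular solution; the full solution set is the line x = y + c·u = y + c·(1, 3, -2, -1), c ∈ C.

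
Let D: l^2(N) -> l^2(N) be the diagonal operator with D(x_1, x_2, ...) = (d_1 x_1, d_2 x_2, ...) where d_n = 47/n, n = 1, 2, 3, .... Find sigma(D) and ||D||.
sigma(D) = {47/n : n ≥ 1} ∪ {0}; ||D|| = 47

A bounded diagonal operator on l^2 with diagonal entries d_n has spectrum equal to the closure of {d_n : n ≥ 1}: every d_n is an eigenvalue (with eigenvector e_n), so {d_n} ⊂ sigma(D); the spectrum is closed, so its closure is too; and for lambda not in the closure, (D - lambda I) has bounded inverse (the diagonal entries 1/(d_n - lambda) are bounded). For our sequence d_n = 47/n, n = 1, 2, 3, ...:
  - {d_n} = {47/n : n ≥ 1}; the only limit point is 0
  - closure = {47/n : n ≥ 1} ∪ {0}
For the norm: a diagonal operator has ||D|| = sup_n |d_n|. Here d_n = 47/n is positive and decreasing, so sup_n |d_n| = d_1 = 47. So ||D|| = 47.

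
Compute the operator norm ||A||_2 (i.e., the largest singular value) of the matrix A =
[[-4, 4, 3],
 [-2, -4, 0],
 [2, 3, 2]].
||A||_2 ≈ 7.1335 (= sqrt(largest eigenvalue of A^T A))

||A||_2 = sigma_max(A) = sqrt(lambda_max(A^T A)). Form the symmetric matrix M = A^T A =
[[24, -2, -8],
 [-2, 41, 18],
 [-8, 18, 13]].
Its characteristic polynomial (trace, sum of principal 2x2 minors, determinant of M give the coefficients) is
  p(λ) = det(λ I - M) = λ^3 - 78λ^2 + 1437λ - 2916.
No integer candidate from the rational root theorem (±divisors of 2916) is a root, so the roots are irrational. The cubic discriminant is Δ = 812242512 > 0, so there are three distinct real roots. p(2) = -346 and p(3) = 720 have opposite signs, so a root lies in (2, 3); Newton's method refines it to λ ≈ 2.3104. p(24) = 468 and p(25) = -116 have opposite signs, so a root lies in (24, 25); Newton's method refines it to λ ≈ 24.8025. p(50) = -1066 and p(51) = 144 have opposite signs, so a root lies in (50, 51); Newton's method refines it to λ ≈ 50.8871. Check (Vieta): the three roots sum to 78, matching tr M = 78.
So the eigenvalues of A^T A are ≈ 2.3104, 24.8025, 50.8871 (all ≥ 0, as they must be for A^T A). The largest is λ_max ≈ 50.8871, hence ||A||_2 = sqrt(λ_max) ≈ 7.1335.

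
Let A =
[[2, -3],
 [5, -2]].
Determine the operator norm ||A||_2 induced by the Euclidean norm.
||A||_2 = sqrt((42 + sqrt(1280))/2) ≈ 6.2361 (= sqrt(largest eigenvalue of A^T A))

||A||_2 = sigma_max(A) = sqrt(lambda_max(A^T A)). Form the symmetric matrix M = A^T A =
[[29, -16],
 [-16, 13]].
Its characteristic polynomial (trace, determinant of M give the coefficients) is
  p(λ) = det(λ I - M) = λ^2 - 42λ + 121.
For λ^2 - 42λ + 121 the discriminant is 1280. It is nonnegative but not a perfect square, so the roots are real and irrational: λ = (42 ± sqrt(1280))/2 ≈ 38.8885, 3.1115.
So the eigenvalues of A^T A are ≈ 3.1115, 38.8885 (all ≥ 0, as they must be for A^T A). The largest is λ_max = (42 + sqrt(1280))/2 ≈ 38.8885, hence ||A||_2 = sqrt(λ_max) = sqrt((42 + sqrt(1280))/2) ≈ 6.2361.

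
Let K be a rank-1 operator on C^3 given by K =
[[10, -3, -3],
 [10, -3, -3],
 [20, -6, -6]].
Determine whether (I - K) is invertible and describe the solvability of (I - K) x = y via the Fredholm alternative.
(I - K) is singular (det(I - K) = 0, i.e. 1 ∈ sigma(K)). (I - K) x = y is solvable iff y ⊥ ker((I - K)^*) = span{(10, -3, -3)}, i.e. iff 10y_1 - 3y_2 - 3y_3 = 0. When solvable, the solutions are x = y + c·(1, 1, 2), c arbitrary (ker(I - K) = span{(1, 1, 2)}, dimension 1).

K has rank 1, so it is an outer product K = u v^T: every row of K is a multiple of one row vector. Reading off the entries, u = (1, 1, 2) and v = (10, -3, -3) (row i of K equals u_i·v^T). A rank-one matrix u v^T satisfies K u = u (v·u) and kills the (2)-dimensional subspace v^⊥, so its characteristic polynomial is lambda^2 (lambda - v·u) with v·u = tr K = 1. Hence the eigenvalues of I - K are 1 (multiplicity 2) and 1 - (1) = 0, so det(I - K) = 0. (Direct check: I - K =
[[-9, 3, 3],
 [-10, 4, 3],
 [-20, 6, 7]]
has determinant 0.) So 1 is an eigenvalue of K and (I - K) is not invertible. The finite-dimensional Fredholm alternative says: either (I - K) is invertible, or ker(I - K) ≠ {0} and then range(I - K) = ker((I - K)^*)^⊥, with dim ker(I - K) = dim ker((I - K)^*). We are in the second case, so we need both kernels. Kernel of I - K: (I - K) u = u - u (v·u) = u - u = 0, so ker(I - K) = span{u} = span{(1, 1, 2)} (it is exactly 1-dimensional because rank(I - K) = 2). Kernel of the adjoint: K is real, so (I - K)^* = I - K^T = I - v u^T, and (I - v u^T) v = v - v (u·v) = 0; hence ker((I - K)^*) = span{v} = span{(10, -3, -3)}. Therefore (I - K) x = y is solvable iff <y, v> = 0, i.e. iff 10y_1 - 3y_2 - 3y_3 = 0. When this holds, K y = u (v·y) = 0, so (I - K) y = y and x = y is a particular solution; the full solution set is the line x = y + c·u = y + c·(1, 1, 2), c ∈ C.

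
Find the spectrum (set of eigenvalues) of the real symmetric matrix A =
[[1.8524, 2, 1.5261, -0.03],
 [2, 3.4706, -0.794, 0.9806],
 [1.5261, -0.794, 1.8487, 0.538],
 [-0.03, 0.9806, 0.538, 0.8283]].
sigma(A) ≈ {-1, 1, 3, 5}

A is real symmetric, so its spectrum consists of real eigenvalues. Expanding the characteristic polynomial of the displayed matrix gives
  det(λ I - A) = p(λ) = λ^4 + (-8)λ^3 + (14)λ^2 + (8)λ + (-15).
Solving p(λ) = 0 yields eigenvalues ≈ -1, 1, 3, 5. (A is shown rounded to 4 decimals, so these recover the underlying integer eigenvalues to within that precision.)
Verification: the trace of A = 8 equals the sum of eigenvalues 8, and det(A) ≈ -14.9993 matches the eigenvalue product -15.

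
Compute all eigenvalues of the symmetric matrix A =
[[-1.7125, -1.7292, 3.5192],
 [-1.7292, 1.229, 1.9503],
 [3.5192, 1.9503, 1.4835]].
sigma(A) ≈ {-5, 2, 4}

A is real symmetric, so its spectrum consists of real eigenvalues. Expanding the characteristic polynomial of the displayed matrix gives
  det(λ I - A) = p(λ) = λ^3 + (-1)λ^2 + (-22)λ + (40.0019).
Solving p(λ) = 0 yields eigenvalues ≈ -5, 2, 4. (A is shown rounded to 4 decimals, so these recover the underlying integer eigenvalues to within that precision.)
Verification: the trace of A = 1 equals the sum of eigenvalues 1, and det(A) ≈ -40.0019 matches the eigenvalue product -40.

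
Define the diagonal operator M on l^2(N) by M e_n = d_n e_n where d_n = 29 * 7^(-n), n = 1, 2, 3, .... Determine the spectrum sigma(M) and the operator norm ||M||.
sigma(M) = {29 * 7^(-n) : n ≥ 1} ∪ {0}; ||M|| = 29/7

A bounded diagonal operator on l^2 with diagonal entries d_n has spectrum equal to the closure of {d_n : n ≥ 1}: every d_n is an eigenvalue (with eigenvector e_n), so {d_n} ⊂ sigma(M); the spectrum is closed, so its closure is too; and for lambda not in the closure, (M - lambda I) has bounded inverse (the diagonal entries 1/(d_n - lambda) are bounded). For our sequence d_n = 29 * 7^(-n), n = 1, 2, 3, ...:
  - {d_n} = {29 * 7^(-n) : n ≥ 1}; the only limit point is 0
  - closure = {29 * 7^(-n) : n ≥ 1} ∪ {0}
For the norm: a diagonal operator has ||M|| = sup_n |d_n|. Here d_n = 29 * 7^(-n) is positive and decreasing, so sup_n |d_n| = d_1 = 29/7. So ||M|| = 29/7.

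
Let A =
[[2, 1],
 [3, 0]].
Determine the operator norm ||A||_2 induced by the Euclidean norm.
||A||_2 = sqrt((14 + sqrt(160))/2) ≈ 3.6503 (= sqrt(largest eigenvalue of A^T A))

||A||_2 = sigma_max(A) = sqrt(lambda_max(A^T A)). Form the symmetric matrix M = A^T A =
[[13, 2],
 [2, 1]].
Its characteristic polynomial (trace, determinant of M give the coefficients) is
  p(λ) = det(λ I - M) = λ^2 - 14λ + 9.
For λ^2 - 14λ + 9 the discriminant is 160. It is nonnegative but not a perfect square, so the roots are real and irrational: λ = (14 ± sqrt(160))/2 ≈ 13.3246, 0.6754.
So the eigenvalues of A^T A are ≈ 0.6754, 13.3246 (all ≥ 0, as they must be for A^T A). The largest is λ_max = (14 + sqrt(160))/2 ≈ 13.3246, hence ||A||_2 = sqrt(λ_max) = sqrt((14 + sqrt(160))/2) ≈ 3.6503.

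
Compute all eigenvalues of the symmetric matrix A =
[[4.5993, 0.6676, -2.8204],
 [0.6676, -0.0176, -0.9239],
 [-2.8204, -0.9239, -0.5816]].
sigma(A) ≈ {-2, 0, 6}

A is real symmetric, so its spectrum consists of real eigenvalues. Expanding the characteristic polynomial of the displayed matrix gives
  det(λ I - A) = p(λ) = λ^3 + (-4)λ^2 + (-12)λ + (0).
Solving p(λ) = 0 yields eigenvalues ≈ -2, 0, 6. (A is shown rounded to 4 decimals, so these recover the underlying integer eigenvalues to within that precision.)
Verification: the trace of A = 4 equals the sum of eigenvalues 4, and det(A) ≈ -0.0004 matches the eigenvalue product 0.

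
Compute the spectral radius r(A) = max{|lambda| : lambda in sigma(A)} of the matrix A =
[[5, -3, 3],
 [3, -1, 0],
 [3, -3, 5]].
r(A) = (7 + sqrt(45))/2 ≈ 6.8541

The eigenvalues of A are the roots of its characteristic polynomial. With M = A (coefficients from the trace, the sum of principal 2x2 minors, and det A):
  p(λ) = det(λ I - M) = λ^3 - 9λ^2 + 15λ - 2.
By the rational root theorem any rational root is an integer divisor of 2. Testing λ = 2: p(2) = 8 - 36 + 30 - 2 = 0, so λ = 2 is a root. Dividing out (λ - 2) leaves p(λ) = (λ - 2)(λ^2 - 7λ + 1). For λ^2 - 7λ + 1 the discriminant is 45. It is nonnegative but not a perfect square, so the roots are real and irrational: λ = (7 ± sqrt(45))/2 ≈ 6.8541, 0.1459.
Thus the eigenvalues (to 4 decimals) are 6.8541 (modulus 6.8541); 0.1459 (modulus 0.1459); 2 (modulus 2). The spectral radius is the largest modulus: r(A) = (7 + sqrt(45))/2 ≈ 6.8541. (Cross-check: r(A) ≤ ||A||_2 ≈ 9.3702; equality holds whenever A is normal, though it can also hold for some non-normal A.)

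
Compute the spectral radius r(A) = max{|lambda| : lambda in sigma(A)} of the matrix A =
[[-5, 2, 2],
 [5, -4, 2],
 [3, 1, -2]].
r(A) ≈ 7.8841

The eigenvalues of A are the roots of its characteristic polynomial. With M = A (coefficients from the trace, the sum of principal 2x2 minors, and det A):
  p(λ) = det(λ I - M) = λ^3 + 11λ^2 + 20λ - 36.
No integer candidate from the rational root theorem (±divisors of 36) is a root, so the roots are irrational. The cubic discriminant is Δ = 30512 > 0, so there are three distinct real roots. p(-8) = -4 and p(-7) = 20 have opposite signs, so a root lies in (-8, -7); Newton's method refines it to λ ≈ -7.8841. p(-5) = 14 and p(-4) = -4 have opposite signs, so a root lies in (-5, -4); Newton's method refines it to λ ≈ -4.2025. p(1) = -4 and p(2) = 56 have opposite signs, so a root lies in (1, 2); Newton's method refines it to λ ≈ 1.0865. Check (Vieta): the three roots sum to -11, matching tr M = -11.
Thus the eigenvalues (to 4 decimals) are -7.8841 (modulus 7.8841); -4.2025 (modulus 4.2025); 1.0865 (modulus 1.0865). The spectral radius is the largest modulus: r(A) ≈ 7.8841. (Cross-check: r(A) ≤ ||A||_2 ≈ 8.5513; equality holds whenever A is normal, though it can also hold for some non-normal A.)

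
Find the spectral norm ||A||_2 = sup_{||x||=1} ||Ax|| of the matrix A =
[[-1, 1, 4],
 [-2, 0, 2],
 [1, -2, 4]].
||A||_2 ≈ 6.077 (= sqrt(largest eigenvalue of A^T A))

||A||_2 = sigma_max(A) = sqrt(lambda_max(A^T A)). Form the symmetric matrix M = A^T A =
[[6, -3, -4],
 [-3, 5, -4],
 [-4, -4, 36]].
Its characteristic polynomial (trace, sum of principal 2x2 minors, determinant of M give the coefficients) is
  p(λ) = det(λ I - M) = λ^3 - 47λ^2 + 385λ - 484.
No integer candidate from the rational root theorem (±divisors of 484) is a root, so the roots are irrational. The cubic discriminant is Δ = 49479925 > 0, so there are three distinct real roots. p(1) = -145 and p(2) = 106 have opposite signs, so a root lies in (1, 2); Newton's method refines it to λ ≈ 1.5356. p(8) = 100 and p(9) = -97 have opposite signs, so a root lies in (8, 9); Newton's method refines it to λ ≈ 8.5347. p(36) = -880 and p(37) = 71 have opposite signs, so a root lies in (36, 37); Newton's method refines it to λ ≈ 36.9297. Check (Vieta): the three roots sum to 47, matching tr M = 47.
So the eigenvalues of A^T A are ≈ 1.5356, 8.5347, 36.9297 (all ≥ 0, as they must be for A^T A). The largest is λ_max ≈ 36.9297, hence ||A||_2 = sqrt(λ_max) ≈ 6.077.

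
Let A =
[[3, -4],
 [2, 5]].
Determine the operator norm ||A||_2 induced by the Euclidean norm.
||A||_2 = sqrt((54 + sqrt(800))/2) ≈ 6.4142 (= sqrt(largest eigenvalue of A^T A))

||A||_2 = sigma_max(A) = sqrt(lambda_max(A^T A)). Form the symmetric matrix M = A^T A =
[[13, -2],
 [-2, 41]].
Its characteristic polynomial (trace, determinant of M give the coefficients) is
  p(λ) = det(λ I - M) = λ^2 - 54λ + 529.
For λ^2 - 54λ + 529 the discriminant is 800. It is nonnegative but not a perfect square, so the roots are real and irrational: λ = (54 ± sqrt(800))/2 ≈ 41.1421, 12.8579.
So the eigenvalues of A^T A are ≈ 12.8579, 41.1421 (all ≥ 0, as they must be for A^T A). The largest is λ_max = (54 + sqrt(800))/2 ≈ 41.1421, hence ||A||_2 = sqrt(λ_max) = sqrt((54 + sqrt(800))/2) ≈ 6.4142.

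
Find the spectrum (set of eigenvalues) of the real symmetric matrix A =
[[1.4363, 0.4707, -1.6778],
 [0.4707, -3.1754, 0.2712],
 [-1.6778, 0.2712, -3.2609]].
sigma(A) ≈ {-4, -3, 2}

A is real symmetric, so its spectrum consists of real eigenvalues. Expanding the characteristic polynomial of the displayed matrix gives
  det(λ I - A) = p(λ) = λ^3 + (5)λ^2 + (-2)λ + (-24).
Solving p(λ) = 0 yields eigenvalues ≈ -4, -3, 2. (A is shown rounded to 4 decimals, so these recover the underlying integer eigenvalues to within that precision.)
Verification: the trace of A = -5 equals the sum of eigenvalues -5, and det(A) ≈ 23.9997 matches the eigenvalue product 24.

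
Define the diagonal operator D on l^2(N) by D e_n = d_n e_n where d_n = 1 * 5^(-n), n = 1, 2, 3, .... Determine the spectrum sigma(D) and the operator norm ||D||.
sigma(D) = {1 * 5^(-n) : n ≥ 1} ∪ {0}; ||D|| = 1/5

A bounded diagonal operator on l^2 with diagonal entries d_n has spectrum equal to the closure of {d_n : n ≥ 1}: every d_n is an eigenvalue (with eigenvector e_n), so {d_n} ⊂ sigma(D); the spectrum is closed, so its closure is too; and for lambda not in the closure, (D - lambda I) has bounded inverse (the diagonal entries 1/(d_n - lambda) are bounded). For our sequence d_n = 1 * 5^(-n), n = 1, 2, 3, ...:
  - {d_n} = {1 * 5^(-n) : n ≥ 1}; the only limit point is 0
  - closure = {1 * 5^(-n) : n ≥ 1} ∪ {0}
For the norm: a diagonal operator has ||D|| = sup_n |d_n|. Here d_n = 1 * 5^(-n) is positive and decreasing, so sup_n |d_n| = d_1 = 1/5. So ||D|| = 1/5.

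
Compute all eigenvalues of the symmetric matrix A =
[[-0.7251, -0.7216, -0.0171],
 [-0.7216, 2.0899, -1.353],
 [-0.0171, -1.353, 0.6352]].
sigma(A) ≈ {-1, 0, 3}

A is real symmetric, so its spectrum consists of real eigenvalues. Expanding the characteristic polynomial of the displayed matrix gives
  det(λ I - A) = p(λ) = λ^3 + (-2)λ^2 + (-3)λ + (0).
Solving p(λ) = 0 yields eigenvalues ≈ -1, 0, 3. (A is shown rounded to 4 decimals, so these recover the underlying integer eigenvalues to within that precision.)
Verification: the trace of A = 2 equals the sum of eigenvalues 2, and det(A) ≈ 0.0000 matches the eigenvalue product 0.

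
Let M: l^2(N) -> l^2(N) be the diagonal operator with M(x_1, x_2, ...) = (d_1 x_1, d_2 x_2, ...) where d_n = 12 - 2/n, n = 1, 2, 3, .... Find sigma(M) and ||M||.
sigma(M) = {12 - 2/n : n ≥ 1} ∪ {12}; ||M|| = 12

A bounded diagonal operator on l^2 with diagonal entries d_n has spectrum equal to the closure of {d_n : n ≥ 1}: every d_n is an eigenvalue (with eigenvector e_n), so {d_n} ⊂ sigma(M); the spectrum is closed, so its closure is too; and for lambda not in the closure, (M - lambda I) has bounded inverse (the diagonal entries 1/(d_n - lambda) are bounded). For our sequence d_n = 12 - 2/n, n = 1, 2, 3, ...:
  - {d_n} = {12 - 2/n : n ≥ 1}; the only limit point is 12
  - closure = {12 - 2/n : n ≥ 1} ∪ {12}
For the norm: a diagonal operator has ||M|| = sup_n |d_n|. Here d_n = 12 - 2/n increases monotonically from d_1 = 10 toward 12, with all terms in [10, 12); so sup_n |d_n| = 12 (the supremum is the limit, not attained). So ||M|| = 12.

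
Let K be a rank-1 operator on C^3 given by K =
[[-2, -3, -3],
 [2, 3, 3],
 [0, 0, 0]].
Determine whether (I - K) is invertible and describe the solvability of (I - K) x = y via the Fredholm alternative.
(I - K) is singular (det(I - K) = 0, i.e. 1 ∈ sigma(K)). (I - K) x = y is solvable iff y ⊥ ker((I - K)^*) = span{(-2, -3, -3)}, i.e. iff -2y_1 - 3y_2 - 3y_3 = 0. When solvable, the solutions are x = y + c·(1, -1, 0), c arbitrary (ker(I - K) = span{(1, -1, 0)}, dimension 1).

K has rank 1, so it is an outer product K = u v^T: every row of K is a multiple of one row vector. Reading off the entries, u = (1, -1, 0) and v = (-2, -3, -3) (row i of K equals u_i·v^T). A rank-one matrix u v^T satisfies K u = u (v·u) and kills the (2)-dimensional subspace v^⊥, so its characteristic polynomial is lambda^2 (lambda - v·u) with v·u = tr K = 1. Hence the eigenvalues of I - K are 1 (multiplicity 2) and 1 - (1) = 0, so det(I - K) = 0. (Direct check: I - K =
[[3, 3, 3],
 [-2, -2, -3],
 [0, 0, 1]]
has determinant 0.) So 1 is an eigenvalue of K and (I - K) is not invertible. The finite-dimensional Fredholm alternative says: either (I - K) is invertible, or ker(I - K) ≠ {0} and then range(I - K) = ker((I - K)^*)^⊥, with dim ker(I - K) = dim ker((I - K)^*). We are in the second case, so we need both kernels. Kernel of I - K: (I - K) u = u - u (v·u) = u - u = 0, so ker(I - K) = span{u} = span{(1, -1, 0)} (it is exactly 1-dimensional because rank(I - K) = 2). Kernel of the adjoint: K is real, so (I - K)^* = I - K^T = I - v u^T, and (I - v u^T) v = v - v (u·v) = 0; hence ker((I - K)^*) = span{v} = span{(-2, -3, -3)}. Therefore (I - K) x = y is solvable iff <y, v> = 0, i.e. iff -2y_1 - 3y_2 - 3y_3 = 0. When this holds, K y = u (v·y) = 0, so (I - K) y = y and x = y is a particular solution; the full solution set is the line x = y + c·u = y + c·(1, -1, 0), c ∈ C.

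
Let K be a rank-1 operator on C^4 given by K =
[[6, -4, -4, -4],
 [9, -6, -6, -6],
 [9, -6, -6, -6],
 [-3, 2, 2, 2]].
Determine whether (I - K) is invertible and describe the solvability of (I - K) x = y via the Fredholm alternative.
(I - K) is invertible (det(I - K) = 5 ≠ 0), so for every y in C^4 the equation (I - K) x = y has a unique solution.

K has rank 1, so it is an outer product K = u v^T: every row of K is a multiple of one row vector. Reading off the entries, u = (2, 3, 3, -1) and v = (3, -2, -2, -2) (row i of K equals u_i·v^T). A rank-one matrix u v^T satisfies K u = u (v·u) and kills the (3)-dimensional subspace v^⊥, so its characteristic polynomial is lambda^3 (lambda - v·u) with v·u = tr K = -4. Hence the eigenvalues of I - K are 1 (multiplicity 3) and 1 - (-4) = 5, so det(I - K) = 5. (Direct check: I - K =
[[-5, 4, 4, 4],
 [-9, 7, 6, 6],
 [-9, 6, 7, 6],
 [3, -2, -2, -1]]
has determinant 5.) The finite-dimensional Fredholm alternative says: either (I - K) is invertible, or ker(I - K) ≠ {0} and then range(I - K) = ker((I - K)^*)^⊥, with dim ker(I - K) = dim ker((I - K)^*). Since det(I - K) ≠ 0, 1 is not an eigenvalue of K and ker(I - K) = {0}, so we are in the first case: for every y there is a unique x = (I - K)^(-1) y. Explicitly, by the Sherman–Morrison formula, (I - u v^T)^(-1) = I + u v^T/(1 - v·u), i.e. (I - K)^(-1) = I + K/(5).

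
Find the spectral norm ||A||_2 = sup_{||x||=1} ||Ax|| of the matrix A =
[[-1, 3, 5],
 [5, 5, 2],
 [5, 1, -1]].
||A||_2 ≈ 8.7339 (= sqrt(largest eigenvalue of A^T A))

||A||_2 = sigma_max(A) = sqrt(lambda_max(A^T A)). Form the symmetric matrix M = A^T A =
[[51, 27, 0],
 [27, 35, 24],
 [0, 24, 30]].
Its characteristic polynomial (trace, sum of principal 2x2 minors, determinant of M give the coefficients) is
  p(λ) = det(λ I - M) = λ^3 - 116λ^2 + 3060λ - 2304.
No integer candidate from the rational root theorem (±divisors of 2304) is a root, so the roots are irrational. The cubic discriminant is Δ = 11578493952 > 0, so there are three distinct real roots. p(0) = -2304 and p(1) = 641 have opposite signs, so a root lies in (0, 1); Newton's method refines it to λ ≈ 0.7756. p(38) = 1344 and p(39) = -81 have opposite signs, so a root lies in (38, 39); Newton's method refines it to λ ≈ 38.9432. p(76) = -784 and p(77) = 2085 have opposite signs, so a root lies in (76, 77); Newton's method refines it to λ ≈ 76.2812. Check (Vieta): the three roots sum to 116, matching tr M = 116.
So the eigenvalues of A^T A are ≈ 0.7756, 38.9432, 76.2812 (all ≥ 0, as they must be for A^T A). The largest is λ_max ≈ 76.2812, hence ||A||_2 = sqrt(λ_max) ≈ 8.7339.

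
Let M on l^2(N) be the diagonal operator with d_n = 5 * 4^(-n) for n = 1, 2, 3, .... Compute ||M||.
||M|| = 5/4 (attained at n = 1)

For M diagonal, ||M|| = sup_n |d_n|. The sequence d_n = 5 * 4^(-n) is positive and strictly decreasing (ratio 4^(-1) < 1), so the supremum is d_1 = 5/4. Hence ||M|| = 5/4.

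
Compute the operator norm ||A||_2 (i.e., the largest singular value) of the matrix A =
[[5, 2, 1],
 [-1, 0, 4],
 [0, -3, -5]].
||A||_2 ≈ 7.1385 (= sqrt(largest eigenvalue of A^T A))

||A||_2 = sigma_max(A) = sqrt(lambda_max(A^T A)). Form the symmetric matrix M = A^T A =
[[26, 10, 1],
 [10, 13, 17],
 [1, 17, 42]].
Its characteristic polynomial (trace, sum of principal 2x2 minors, determinant of M give the coefficients) is
  p(λ) = det(λ I - M) = λ^3 - 81λ^2 + 1586λ - 2809.
No integer candidate from the rational root theorem (±divisors of 2809) is a root, so the roots are irrational. The cubic discriminant is Δ = 857024761 > 0, so there are three distinct real roots. p(1) = -1303 and p(2) = 47 have opposite signs, so a root lies in (1, 2); Newton's method refines it to λ ≈ 1.9632. p(28) = 47 and p(29) = -547 have opposite signs, so a root lies in (28, 29); Newton's method refines it to λ ≈ 28.0786. p(50) = -1009 and p(51) = 47 have opposite signs, so a root lies in (50, 51); Newton's method refines it to λ ≈ 50.9582. Check (Vieta): the three roots sum to 81, matching tr M = 81.
So the eigenvalues of A^T A are ≈ 1.9632, 28.0786, 50.9582 (all ≥ 0, as they must be for A^T A). The largest is λ_max ≈ 50.9582, hence ||A||_2 = sqrt(λ_max) ≈ 7.1385.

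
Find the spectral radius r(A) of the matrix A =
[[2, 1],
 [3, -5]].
r(A) = (3 + sqrt(61))/2 ≈ 5.4051

The eigenvalues of A are the roots of its characteristic polynomial. With M = A (coefficients from the trace and determinant):
  p(λ) = det(λ I - M) = λ^2 + 3λ - 13.
For λ^2 + 3λ - 13 the discriminant is 61. It is nonnegative but not a perfect square, so the roots are real and irrational: λ = (-3 ± sqrt(61))/2 ≈ 2.4051, -5.4051.
Thus the eigenvalues (to 4 decimals) are 2.4051 (modulus 2.4051); -5.4051 (modulus 5.4051). The spectral radius is the largest modulus: r(A) = (3 + sqrt(61))/2 ≈ 5.4051. (Cross-check: r(A) ≤ ||A||_2 ≈ 5.8339; equality holds whenever A is normal, though it can also hold for some non-normal A.)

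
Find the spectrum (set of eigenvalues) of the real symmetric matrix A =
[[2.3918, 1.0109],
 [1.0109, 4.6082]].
sigma(A) ≈ {2, 5}

A is real symmetric, so its spectrum consists of real eigenvalues. Expanding the characteristic polynomial of the displayed matrix gives
  det(λ I - A) = p(λ) = λ^2 + (-7)λ + (10).
Solving p(λ) = 0 yields eigenvalues ≈ 2, 5. (A is shown rounded to 4 decimals, so these recover the underlying integer eigenvalues to within that precision.)
Verification: the trace of A = 7 equals the sum of eigenvalues 7, and det(A) ≈ 10.0000 matches the eigenvalue product 10.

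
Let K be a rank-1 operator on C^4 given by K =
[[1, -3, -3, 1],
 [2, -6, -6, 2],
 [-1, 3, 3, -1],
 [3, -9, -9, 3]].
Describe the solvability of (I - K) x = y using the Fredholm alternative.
(I - K) is singular (det(I - K) = 0, i.e. 1 ∈ sigma(K)). (I - K) x = y is solvable iff y ⊥ ker((I - K)^*) = span{(1, -3, -3, 1)}, i.e. iff y_1 - 3y_2 - 3y_3 + y_4 = 0. When solvable, the solutions are x = y + c·(1, 2, -1, 3), c arbitrary (ker(I - K) = span{(1, 2, -1, 3)}, dimension 1).

K has rank 1, so it is an outer product K = u v^T: every row of K is a multiple of one row vector. Reading off the entries, u = (1, 2, -1, 3) and v = (1, -3, -3, 1) (row i of K equals u_i·v^T). A rank-one matrix u v^T satisfies K u = u (v·u) and kills the (3)-dimensional subspace v^⊥, so its characteristic polynomial is lambda^3 (lambda - v·u) with v·u = tr K = 1. Hence the eigenvalues of I - K are 1 (multiplicity 3) and 1 - (1) = 0, so det(I - K) = 0. (Direct check: I - K =
[[0, 3, 3, -1],
 [-2, 7, 6, -2],
 [1, -3, -2, 1],
 [-3, 9, 9, -2]]
has determinant 0.) So 1 is an eigenvalue of K and (I - K) is not invertible. The finite-dimensional Fredholm alternative says: either (I - K) is invertible, or ker(I - K) ≠ {0} and then range(I - K) = ker((I - K)^*)^⊥, with dim ker(I - K) = dim ker((I - K)^*). We are in the second case, so we need both kernels. Kernel of I - K: (I - K) u = u - u (v·u) = u - u = 0, so ker(I - K) = span{u} = span{(1, 2, -1, 3)} (it is exactly 1-dimensional because rank(I - K) = 3). Kernel of the adjoint: K is real, so (I - K)^* = I - K^T = I - v u^T, and (I - v u^T) v = v - v (u·v) = 0; hence ker((I - K)^*) = span{v} = span{(1, -3, -3, 1)}. Therefore (I - K) x = y is solvable iff <y, v> = 0, i.e. iff y_1 - 3y_2 - 3y_3 + y_4 = 0. When this holds, K y = u (v·y) = 0, so (I - K) y = y and x = y is a particular solution; the full solution set is the line x = y + c·u = y + c·(1, 2, -1, 3), c ∈ C.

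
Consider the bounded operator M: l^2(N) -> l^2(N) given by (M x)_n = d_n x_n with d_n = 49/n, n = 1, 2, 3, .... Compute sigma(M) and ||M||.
sigma(M) = {49/n : n ≥ 1} ∪ {0}; ||M|| = 49

A bounded diagonal operator on l^2 with diagonal entries d_n has spectrum equal to the closure of {d_n : n ≥ 1}: every d_n is an eigenvalue (with eigenvector e_n), so {d_n} ⊂ sigma(M); the spectrum is closed, so its closure is too; and for lambda not in the closure, (M - lambda I) has bounded inverse (the diagonal entries 1/(d_n - lambda) are bounded). For our sequence d_n = 49/n, n = 1, 2, 3, ...:
  - {d_n} = {49/n : n ≥ 1}; the only limit point is 0
  - closure = {49/n : n ≥ 1} ∪ {0}
For the norm: a diagonal operator has ||M|| = sup_n |d_n|. Here d_n = 49/n is positive and decreasing, so sup_n |d_n| = d_1 = 49. So ||M|| = 49.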